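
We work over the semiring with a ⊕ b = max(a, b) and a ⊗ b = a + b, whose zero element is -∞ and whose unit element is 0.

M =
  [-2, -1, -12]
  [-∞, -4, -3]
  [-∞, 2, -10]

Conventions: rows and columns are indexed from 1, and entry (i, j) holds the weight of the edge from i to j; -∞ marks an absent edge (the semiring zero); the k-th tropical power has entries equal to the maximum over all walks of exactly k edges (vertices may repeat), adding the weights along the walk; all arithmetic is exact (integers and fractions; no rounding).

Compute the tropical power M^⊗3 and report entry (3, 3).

M^⊗2:
  [-4, -3, -4]
  [-∞, -1, -7]
  [-∞, -2, -1]
M^⊗3:
  [-6, -2, -6]
  [-∞, -5, -4]
  [-∞, 1, -5]
Key observation: the optimum is the walk 3->2->2->3, with weight 2 + (-4) + (-3) = -5.
Optimal value attained by: walk 3->2->2->3.
Answer: (M^⊗3)[3][3] = -5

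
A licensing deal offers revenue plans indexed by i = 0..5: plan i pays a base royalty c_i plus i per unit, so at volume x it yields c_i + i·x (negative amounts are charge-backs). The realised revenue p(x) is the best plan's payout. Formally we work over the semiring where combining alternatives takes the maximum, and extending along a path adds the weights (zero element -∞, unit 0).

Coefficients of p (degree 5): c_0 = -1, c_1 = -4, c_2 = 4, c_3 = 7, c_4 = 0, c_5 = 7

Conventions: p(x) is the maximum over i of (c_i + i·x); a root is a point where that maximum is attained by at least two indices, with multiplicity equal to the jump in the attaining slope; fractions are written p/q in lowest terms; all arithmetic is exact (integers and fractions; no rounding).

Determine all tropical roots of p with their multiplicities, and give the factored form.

hull edge (i=0, c=-1) to (i=3, c=7): slope 8/3, span 3
hull edge (i=3, c=7) to (i=5, c=7): slope 0, span 2
Factored form: p(x) = 7 ⊗ (x ⊕ (-8/3)) ⊗ (x ⊕ (-8/3)) ⊗ (x ⊕ (-8/3)) ⊗ (x ⊕ 0) ⊗ (x ⊕ 0)
Answer: roots = -8/3 (mult 3), 0 (mult 2)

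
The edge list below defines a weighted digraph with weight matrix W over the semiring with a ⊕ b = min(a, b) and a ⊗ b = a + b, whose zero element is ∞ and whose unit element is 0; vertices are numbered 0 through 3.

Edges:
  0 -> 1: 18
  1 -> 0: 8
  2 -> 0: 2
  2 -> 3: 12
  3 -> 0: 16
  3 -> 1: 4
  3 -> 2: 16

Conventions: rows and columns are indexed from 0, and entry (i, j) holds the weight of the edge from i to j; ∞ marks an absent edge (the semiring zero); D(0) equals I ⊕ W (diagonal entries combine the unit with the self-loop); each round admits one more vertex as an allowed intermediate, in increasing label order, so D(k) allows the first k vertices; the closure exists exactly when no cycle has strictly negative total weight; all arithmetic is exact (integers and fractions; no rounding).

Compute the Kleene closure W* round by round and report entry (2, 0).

D(0):
  [0, 18, ∞, ∞]
  [8, 0, ∞, ∞]
  [2, ∞, 0, 12]
  [16, 4, 16, 0]
D(1):
  [0, 18, ∞, ∞]
  [8, 0, ∞, ∞]
  [2, 20, 0, 12]
  [16, 4, 16, 0]
D(2):
  [0, 18, ∞, ∞]
  [8, 0, ∞, ∞]
  [2, 20, 0, 12]
  [12, 4, 16, 0]
D(3):
  [0, 18, ∞, ∞]
  [8, 0, ∞, ∞]
  [2, 20, 0, 12]
  [12, 4, 16, 0]
D(4):
  [0, 18, ∞, ∞]
  [8, 0, ∞, ∞]
  [2, 16, 0, 12]
  [12, 4, 16, 0]
Answer: W*[2][0] = 2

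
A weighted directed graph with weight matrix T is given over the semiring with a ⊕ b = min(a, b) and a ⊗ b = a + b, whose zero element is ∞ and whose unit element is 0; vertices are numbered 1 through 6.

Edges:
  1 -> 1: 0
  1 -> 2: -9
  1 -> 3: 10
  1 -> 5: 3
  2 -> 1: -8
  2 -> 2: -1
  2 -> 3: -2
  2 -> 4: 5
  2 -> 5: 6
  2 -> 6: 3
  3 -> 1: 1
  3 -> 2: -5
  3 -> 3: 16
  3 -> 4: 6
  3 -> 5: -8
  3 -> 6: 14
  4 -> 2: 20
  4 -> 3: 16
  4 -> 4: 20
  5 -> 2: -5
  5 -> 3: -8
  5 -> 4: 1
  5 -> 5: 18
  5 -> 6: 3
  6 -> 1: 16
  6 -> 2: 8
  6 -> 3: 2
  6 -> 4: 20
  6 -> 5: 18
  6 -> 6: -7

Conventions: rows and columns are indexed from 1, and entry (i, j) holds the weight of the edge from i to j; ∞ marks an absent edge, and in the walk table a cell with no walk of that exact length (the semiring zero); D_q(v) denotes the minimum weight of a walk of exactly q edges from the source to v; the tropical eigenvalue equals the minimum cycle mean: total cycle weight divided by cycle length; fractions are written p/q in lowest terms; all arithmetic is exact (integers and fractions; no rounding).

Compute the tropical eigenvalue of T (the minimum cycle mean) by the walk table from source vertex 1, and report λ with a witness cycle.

q=0: [0, ∞, ∞, ∞, ∞, ∞]
q=1: [0, -9, 10, ∞, 3, ∞]
q=2: [-17, -10, -11, -4, -3, -6]
q=3: [-18, -26, -12, -5, -19, -13]
q=4: [-34, -27, -28, -21, -20, -23]
q=5: [-35, -43, -29, -22, -36, -30]
q=6: [-51, -44, -45, -38, -37, -40]
Optimal cycle mean attained by: cycle 1->2->1, total (-9) + (-8), length 2.
Answer: λ = -17/2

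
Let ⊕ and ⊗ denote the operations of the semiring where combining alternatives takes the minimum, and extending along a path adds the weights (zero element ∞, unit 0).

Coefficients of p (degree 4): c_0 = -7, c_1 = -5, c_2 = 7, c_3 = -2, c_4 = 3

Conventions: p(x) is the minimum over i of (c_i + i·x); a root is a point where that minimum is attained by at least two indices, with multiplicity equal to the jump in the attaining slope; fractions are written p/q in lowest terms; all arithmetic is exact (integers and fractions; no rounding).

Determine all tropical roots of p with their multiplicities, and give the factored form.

hull edge (i=0, c=-7) to (i=3, c=-2): slope 5/3, span 3
hull edge (i=3, c=-2) to (i=4, c=3): slope 5, span 1
Factored form: p(x) = 3 ⊗ (x ⊕ (-5)) ⊗ (x ⊕ (-5/3)) ⊗ (x ⊕ (-5/3)) ⊗ (x ⊕ (-5/3))
Answer: roots = -5 (mult 1), -5/3 (mult 3)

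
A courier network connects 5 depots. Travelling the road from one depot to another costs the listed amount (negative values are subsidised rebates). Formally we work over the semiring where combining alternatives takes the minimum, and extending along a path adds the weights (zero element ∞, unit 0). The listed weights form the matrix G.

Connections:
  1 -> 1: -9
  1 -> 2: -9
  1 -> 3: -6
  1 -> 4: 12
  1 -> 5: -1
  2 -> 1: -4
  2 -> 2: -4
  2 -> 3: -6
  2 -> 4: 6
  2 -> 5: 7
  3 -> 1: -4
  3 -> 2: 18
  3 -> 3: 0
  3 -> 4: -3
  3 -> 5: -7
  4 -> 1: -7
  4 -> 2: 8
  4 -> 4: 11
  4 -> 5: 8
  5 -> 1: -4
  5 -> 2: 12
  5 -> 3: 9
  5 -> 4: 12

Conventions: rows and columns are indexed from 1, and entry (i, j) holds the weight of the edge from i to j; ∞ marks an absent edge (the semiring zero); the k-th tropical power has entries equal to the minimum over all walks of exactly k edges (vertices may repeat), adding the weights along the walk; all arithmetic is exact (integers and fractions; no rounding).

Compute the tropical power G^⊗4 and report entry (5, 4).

G^⊗2:
  [-18, -18, -15, -9, -13]
  [-13, -13, -10, -9, -13]
  [-13, -13, -10, -3, -7]
  [-16, -16, -13, 5, -8]
  [-13, -13, -10, 6, -5]
G^⊗3:
  [-27, -27, -24, -18, -22]
  [-22, -22, -19, -13, -17]
  [-22, -22, -19, -13, -17]
  [-25, -25, -22, -16, -20]
  [-22, -22, -19, -13, -17]
G^⊗4:
  [-36, -36, -33, -27, -31]
  [-31, -31, -28, -22, -26]
  [-31, -31, -28, -22, -26]
  [-34, -34, -31, -25, -29]
  [-31, -31, -28, -22, -26]
Key observation: the optimum is the walk 5->1->1->3->4, with weight (-4) + (-9) + (-6) + (-3) = -22.
Optimal value attained by: walk 5->1->1->3->4.
Answer: (G^⊗4)[5][4] = -22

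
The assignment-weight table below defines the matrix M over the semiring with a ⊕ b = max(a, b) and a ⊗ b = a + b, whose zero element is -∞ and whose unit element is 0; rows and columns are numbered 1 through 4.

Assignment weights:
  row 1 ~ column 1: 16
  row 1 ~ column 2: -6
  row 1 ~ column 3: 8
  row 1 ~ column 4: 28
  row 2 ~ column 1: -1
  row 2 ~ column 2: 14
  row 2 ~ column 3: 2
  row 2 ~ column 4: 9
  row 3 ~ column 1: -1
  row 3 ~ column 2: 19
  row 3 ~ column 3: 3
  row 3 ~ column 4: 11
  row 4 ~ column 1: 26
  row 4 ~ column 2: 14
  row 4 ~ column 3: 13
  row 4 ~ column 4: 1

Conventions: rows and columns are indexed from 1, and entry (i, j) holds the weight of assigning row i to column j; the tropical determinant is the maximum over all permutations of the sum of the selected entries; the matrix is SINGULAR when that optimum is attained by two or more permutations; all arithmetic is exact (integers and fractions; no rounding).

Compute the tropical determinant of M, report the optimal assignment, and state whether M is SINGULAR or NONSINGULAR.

σ = (1, 2, 3, 4): 16 + 14 + 3 + 1 = 34
σ = (1, 2, 4, 3): 16 + 14 + 11 + 13 = 54
σ = (1, 3, 2, 4): 16 + 2 + 19 + 1 = 38
σ = (1, 3, 4, 2): 16 + 2 + 11 + 14 = 43
σ = (1, 4, 2, 3): 16 + 9 + 19 + 13 = 57
σ = (1, 4, 3, 2): 16 + 9 + 3 + 14 = 42
σ = (2, 1, 3, 4): (-6) + (-1) + 3 + 1 = -3
σ = (2, 1, 4, 3): (-6) + (-1) + 11 + 13 = 17
σ = (2, 3, 1, 4): (-6) + 2 + (-1) + 1 = -4
σ = (2, 3, 4, 1): (-6) + 2 + 11 + 26 = 33
σ = (2, 4, 1, 3): (-6) + 9 + (-1) + 13 = 15
σ = (2, 4, 3, 1): (-6) + 9 + 3 + 26 = 32
σ = (3, 1, 2, 4): 8 + (-1) + 19 + 1 = 27
σ = (3, 1, 4, 2): 8 + (-1) + 11 + 14 = 32
σ = (3, 2, 1, 4): 8 + 14 + (-1) + 1 = 22
σ = (3, 2, 4, 1): 8 + 14 + 11 + 26 = 59
σ = (3, 4, 1, 2): 8 + 9 + (-1) + 14 = 30
σ = (3, 4, 2, 1): 8 + 9 + 19 + 26 = 62
σ = (4, 1, 2, 3): 28 + (-1) + 19 + 13 = 59
σ = (4, 1, 3, 2): 28 + (-1) + 3 + 14 = 44
σ = (4, 2, 1, 3): 28 + 14 + (-1) + 13 = 54
σ = (4, 2, 3, 1): 28 + 14 + 3 + 26 = 71
σ = (4, 3, 1, 2): 28 + 2 + (-1) + 14 = 43
σ = (4, 3, 2, 1): 28 + 2 + 19 + 26 = 75
Optimal value attained by: σ = (4, 3, 2, 1).
Answer: det⊕(M) = 75; verdict: NONSINGULAR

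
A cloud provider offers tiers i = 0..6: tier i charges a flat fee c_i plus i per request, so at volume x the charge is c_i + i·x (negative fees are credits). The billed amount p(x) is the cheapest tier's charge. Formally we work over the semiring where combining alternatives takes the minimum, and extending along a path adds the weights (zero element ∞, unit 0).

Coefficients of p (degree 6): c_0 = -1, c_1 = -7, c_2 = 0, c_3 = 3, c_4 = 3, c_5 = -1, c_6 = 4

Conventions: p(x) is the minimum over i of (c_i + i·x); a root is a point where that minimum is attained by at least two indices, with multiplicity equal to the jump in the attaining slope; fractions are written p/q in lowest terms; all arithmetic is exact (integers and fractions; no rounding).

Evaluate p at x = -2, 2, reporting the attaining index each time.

p(-2) = min(-1+0·(-2)=-1, -7+1·(-2)=-9, 0+2·(-2)=-4, 3+3·(-2)=-3, 3+4·(-2)=-5, -1+5·(-2)=-11, 4+6·(-2)=-8) = -11 (attained by i=5)
p(2) = min(-1+0·2=-1, -7+1·2=-5, 0+2·2=4, 3+3·2=9, 3+4·2=11, -1+5·2=9, 4+6·2=16) = -5 (attained by i=1)
Answer: p(-2) = -11; p(2) = -5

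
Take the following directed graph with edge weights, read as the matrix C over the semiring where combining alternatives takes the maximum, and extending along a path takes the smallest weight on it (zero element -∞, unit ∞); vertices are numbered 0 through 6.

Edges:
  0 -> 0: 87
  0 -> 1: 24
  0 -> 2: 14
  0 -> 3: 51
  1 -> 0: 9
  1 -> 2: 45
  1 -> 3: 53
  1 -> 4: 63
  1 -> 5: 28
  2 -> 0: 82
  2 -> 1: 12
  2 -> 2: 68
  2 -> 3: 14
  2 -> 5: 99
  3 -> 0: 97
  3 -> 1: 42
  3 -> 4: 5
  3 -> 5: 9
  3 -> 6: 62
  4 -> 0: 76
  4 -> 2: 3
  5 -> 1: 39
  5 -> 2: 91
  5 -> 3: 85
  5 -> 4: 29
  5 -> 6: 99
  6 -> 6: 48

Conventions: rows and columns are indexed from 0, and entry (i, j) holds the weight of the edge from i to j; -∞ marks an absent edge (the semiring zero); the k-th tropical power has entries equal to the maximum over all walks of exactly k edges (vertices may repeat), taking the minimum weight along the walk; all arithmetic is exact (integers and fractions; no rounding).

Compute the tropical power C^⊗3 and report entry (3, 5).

C^⊗2:
  [87, 42, 24, 51, 24, 24, 51]
  [63, 42, 45, 28, 28, 45, 53]
  [82, 39, 91, 85, 29, 68, 99]
  [87, 24, 42, 51, 42, 28, 48]
  [76, 24, 14, 51, -∞, 3, -∞]
  [85, 42, 68, 39, 39, 91, 62]
  [-∞, -∞, -∞, -∞, -∞, -∞, 48]
C^⊗3:
  [87, 42, 42, 51, 42, 28, 51]
  [63, 39, 45, 51, 42, 45, 48]
  [85, 42, 68, 68, 39, 91, 68]
  [87, 42, 42, 51, 28, 42, 51]
  [76, 42, 24, 51, 24, 24, 51]
  [85, 39, 91, 85, 42, 68, 91]
  [-∞, -∞, -∞, -∞, -∞, -∞, 48]
Key observation: the optimum is the walk 3->1->2->5, with weight 42 min 45 min 99 = 42.
Optimal value attained by: walk 3->1->2->5.
Answer: (C^⊗3)[3][5] = 42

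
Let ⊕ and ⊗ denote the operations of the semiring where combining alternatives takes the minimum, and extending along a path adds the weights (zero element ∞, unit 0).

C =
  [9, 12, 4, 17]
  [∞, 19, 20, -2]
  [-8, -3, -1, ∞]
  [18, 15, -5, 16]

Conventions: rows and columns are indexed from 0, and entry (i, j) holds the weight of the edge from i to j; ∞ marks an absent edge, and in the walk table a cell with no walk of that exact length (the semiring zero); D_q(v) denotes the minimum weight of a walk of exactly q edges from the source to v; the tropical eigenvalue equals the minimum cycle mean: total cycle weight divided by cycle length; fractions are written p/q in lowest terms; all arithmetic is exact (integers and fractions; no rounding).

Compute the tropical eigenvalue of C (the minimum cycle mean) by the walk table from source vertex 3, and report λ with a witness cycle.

q=0: [∞, ∞, ∞, 0]
q=1: [18, 15, -5, 16]
q=2: [-13, -8, -6, 13]
q=3: [-14, -9, -9, -10]
q=4: [-17, -12, -15, -11]
Optimal cycle mean attained by: cycle 1->3->2->1, total (-2) + (-5) + (-3), length 3.
Answer: λ = -10/3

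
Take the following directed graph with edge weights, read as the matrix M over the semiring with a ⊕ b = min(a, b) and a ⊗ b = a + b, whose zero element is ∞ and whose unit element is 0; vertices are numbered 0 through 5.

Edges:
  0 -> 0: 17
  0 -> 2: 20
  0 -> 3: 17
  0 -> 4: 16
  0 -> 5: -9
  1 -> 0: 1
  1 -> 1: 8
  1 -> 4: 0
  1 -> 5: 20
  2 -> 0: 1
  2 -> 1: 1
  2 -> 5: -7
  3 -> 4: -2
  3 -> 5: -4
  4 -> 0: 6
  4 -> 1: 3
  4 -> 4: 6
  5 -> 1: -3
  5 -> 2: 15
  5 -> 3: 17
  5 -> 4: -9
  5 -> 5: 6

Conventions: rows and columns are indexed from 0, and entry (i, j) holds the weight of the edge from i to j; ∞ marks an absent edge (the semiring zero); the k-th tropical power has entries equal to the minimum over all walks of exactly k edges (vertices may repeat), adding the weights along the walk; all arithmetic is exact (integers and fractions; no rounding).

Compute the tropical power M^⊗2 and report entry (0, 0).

M^⊗2:
  [21, -12, 6, 8, -18, -3]
  [6, 3, 21, 18, 6, -8]
  [2, -10, 8, 10, -16, -8]
  [4, -7, 11, 13, -13, 2]
  [4, 9, 26, 23, 3, -3]
  [-3, -6, 21, 23, -3, 8]
Key observation: the optimum is the walk 0->2->0, with weight 20 + 1 = 21.
Optimal value attained by: walk 0->2->0.
Answer: (M^⊗2)[0][0] = 21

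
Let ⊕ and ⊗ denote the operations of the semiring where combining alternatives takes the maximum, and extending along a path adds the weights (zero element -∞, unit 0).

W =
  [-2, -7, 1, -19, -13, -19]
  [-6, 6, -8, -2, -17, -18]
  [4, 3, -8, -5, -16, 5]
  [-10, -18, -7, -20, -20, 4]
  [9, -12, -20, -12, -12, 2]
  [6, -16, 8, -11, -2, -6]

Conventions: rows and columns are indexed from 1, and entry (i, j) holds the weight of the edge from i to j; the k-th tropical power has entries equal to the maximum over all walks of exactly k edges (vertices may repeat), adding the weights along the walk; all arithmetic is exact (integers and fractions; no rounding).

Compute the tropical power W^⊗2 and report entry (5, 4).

W^⊗2:
  [5, 4, -1, -4, -15, 6]
  [0, 12, -2, 4, -11, 2]
  [11, 9, 13, 1, 3, -1]
  [10, -4, 12, -7, 2, -2]
  [8, 2, 10, -9, 0, -4]
  [12, 11, 7, 3, -7, 13]
Key observation: the optimum is the walk 5->6->4, with weight 2 + (-11) = -9.
Optimal value attained by: walk 5->6->4.
Answer: (W^⊗2)[5][4] = -9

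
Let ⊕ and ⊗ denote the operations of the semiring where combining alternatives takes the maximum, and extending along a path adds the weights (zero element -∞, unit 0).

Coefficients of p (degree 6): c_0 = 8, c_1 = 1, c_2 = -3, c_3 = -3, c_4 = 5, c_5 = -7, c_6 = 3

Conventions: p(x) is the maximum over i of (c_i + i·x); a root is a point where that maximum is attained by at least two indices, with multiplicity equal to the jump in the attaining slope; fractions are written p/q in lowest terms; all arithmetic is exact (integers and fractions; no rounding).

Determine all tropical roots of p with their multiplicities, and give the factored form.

hull edge (i=0, c=8) to (i=4, c=5): slope -3/4, span 4
hull edge (i=4, c=5) to (i=6, c=3): slope -1, span 2
Factored form: p(x) = 3 ⊗ (x ⊕ 3/4) ⊗ (x ⊕ 3/4) ⊗ (x ⊕ 3/4) ⊗ (x ⊕ 3/4) ⊗ (x ⊕ 1) ⊗ (x ⊕ 1)
Answer: roots = 3/4 (mult 4), 1 (mult 2)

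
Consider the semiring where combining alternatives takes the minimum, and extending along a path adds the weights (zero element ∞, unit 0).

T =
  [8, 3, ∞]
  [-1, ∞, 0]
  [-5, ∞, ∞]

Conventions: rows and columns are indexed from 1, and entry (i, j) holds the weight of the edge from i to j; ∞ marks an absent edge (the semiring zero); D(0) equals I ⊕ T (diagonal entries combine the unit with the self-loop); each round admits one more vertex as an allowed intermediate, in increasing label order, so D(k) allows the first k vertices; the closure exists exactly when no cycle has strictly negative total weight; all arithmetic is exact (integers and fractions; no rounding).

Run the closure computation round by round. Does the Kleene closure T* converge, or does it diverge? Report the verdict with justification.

D(0):
  [0, 3, ∞]
  [-1, 0, 0]
  [-5, ∞, 0]
D(1):
  [0, 3, ∞]
  [-1, 0, 0]
  [-5, -2, 0]
Detection: at round 2, diagonal entry (3, 3) turns strictly negative.
Key observation: the cycle 3->1->2->3 has total weight (-5) + 3 + 0, which is strictly negative.
Answer: DIVERGES — negative cycle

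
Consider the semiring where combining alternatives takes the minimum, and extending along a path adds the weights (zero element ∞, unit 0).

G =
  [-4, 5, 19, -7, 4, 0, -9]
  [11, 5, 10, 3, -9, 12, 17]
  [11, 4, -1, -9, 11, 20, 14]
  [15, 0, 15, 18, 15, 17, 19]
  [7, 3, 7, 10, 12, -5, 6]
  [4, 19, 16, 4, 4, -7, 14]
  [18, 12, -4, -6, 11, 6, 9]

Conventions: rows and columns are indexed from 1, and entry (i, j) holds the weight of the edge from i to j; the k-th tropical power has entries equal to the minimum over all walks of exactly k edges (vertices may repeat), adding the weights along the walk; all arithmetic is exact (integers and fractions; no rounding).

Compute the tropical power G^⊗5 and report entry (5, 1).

G^⊗2:
  [-8, -7, -13, -15, -4, -7, -13]
  [-2, -6, -2, 1, -4, -14, -3]
  [6, -9, -2, -10, -5, 6, 2]
  [11, 5, 10, 3, -9, 10, 6]
  [-1, 8, 2, -2, -6, -12, -2]
  [-3, 4, 9, -3, -3, -14, -5]
  [7, -6, -5, -13, 3, -1, 9]
G^⊗3:
  [-12, -15, -17, -22, -16, -14, -17]
  [-10, -1, -7, -11, -15, -21, -11]
  [2, -10, -3, -11, -18, -10, -3]
  [-2, -6, -2, 0, -4, -14, -3]
  [-8, -3, -6, -8, -8, -19, -10]
  [-10, -3, -9, -11, -10, -21, -12]
  [2, -13, -6, -14, -15, -8, -2]
G^⊗4:
  [-16, -22, -21, -26, -24, -21, -21]
  [-17, -12, -15, -17, -17, -28, -19]
  [-11, -15, -11, -12, -19, -23, -12]
  [-10, -1, -7, -11, -15, -21, -11]
  [-15, -8, -14, -16, -15, -26, -17]
  [-17, -11, -16, -18, -17, -28, -19]
  [-8, -14, -8, -15, -22, -20, -9]
G^⊗5:
  [-20, -26, -25, -30, -31, -29, -25]
  [-24, -17, -23, -25, -24, -35, -26]
  [-19, -16, -16, -20, -24, -30, -20]
  [-17, -12, -15, -17, -17, -28, -19]
  [-22, -16, -21, -23, -22, -33, -24]
  [-24, -18, -23, -25, -24, -35, -26]
  [-16, -19, -15, -17, -23, -27, -17]
Key observation: the optimum is the walk 5->6->6->6->6->1, with weight (-5) + (-7) + (-7) + (-7) + 4 = -22.
Optimal value attained by: walk 5->6->6->6->6->1.
Answer: (G^⊗5)[5][1] = -22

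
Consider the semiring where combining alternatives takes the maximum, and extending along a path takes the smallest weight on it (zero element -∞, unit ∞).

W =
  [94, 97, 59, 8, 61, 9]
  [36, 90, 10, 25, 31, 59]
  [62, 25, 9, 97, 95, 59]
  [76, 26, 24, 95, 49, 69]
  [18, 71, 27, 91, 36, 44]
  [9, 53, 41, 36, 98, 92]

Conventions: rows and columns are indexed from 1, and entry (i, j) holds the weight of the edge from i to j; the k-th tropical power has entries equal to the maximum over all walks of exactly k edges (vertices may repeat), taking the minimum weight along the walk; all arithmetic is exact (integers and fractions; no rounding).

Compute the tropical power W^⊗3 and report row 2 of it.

W^⊗2:
  [94, 94, 59, 61, 61, 59]
  [36, 90, 41, 36, 59, 59]
  [76, 71, 59, 95, 61, 69]
  [76, 76, 59, 95, 69, 69]
  [76, 71, 41, 91, 49, 69]
  [41, 71, 41, 91, 92, 92]
W^⊗3:
  [94, 94, 59, 61, 61, 61]
  [41, 90, 41, 59, 59, 59]
  [76, 76, 59, 95, 69, 69]
  [76, 76, 59, 95, 69, 69]
  [76, 76, 59, 91, 69, 69]
  [76, 71, 41, 91, 92, 92]
Answer: row 2 of W^⊗3 = [41, 90, 41, 59, 59, 59]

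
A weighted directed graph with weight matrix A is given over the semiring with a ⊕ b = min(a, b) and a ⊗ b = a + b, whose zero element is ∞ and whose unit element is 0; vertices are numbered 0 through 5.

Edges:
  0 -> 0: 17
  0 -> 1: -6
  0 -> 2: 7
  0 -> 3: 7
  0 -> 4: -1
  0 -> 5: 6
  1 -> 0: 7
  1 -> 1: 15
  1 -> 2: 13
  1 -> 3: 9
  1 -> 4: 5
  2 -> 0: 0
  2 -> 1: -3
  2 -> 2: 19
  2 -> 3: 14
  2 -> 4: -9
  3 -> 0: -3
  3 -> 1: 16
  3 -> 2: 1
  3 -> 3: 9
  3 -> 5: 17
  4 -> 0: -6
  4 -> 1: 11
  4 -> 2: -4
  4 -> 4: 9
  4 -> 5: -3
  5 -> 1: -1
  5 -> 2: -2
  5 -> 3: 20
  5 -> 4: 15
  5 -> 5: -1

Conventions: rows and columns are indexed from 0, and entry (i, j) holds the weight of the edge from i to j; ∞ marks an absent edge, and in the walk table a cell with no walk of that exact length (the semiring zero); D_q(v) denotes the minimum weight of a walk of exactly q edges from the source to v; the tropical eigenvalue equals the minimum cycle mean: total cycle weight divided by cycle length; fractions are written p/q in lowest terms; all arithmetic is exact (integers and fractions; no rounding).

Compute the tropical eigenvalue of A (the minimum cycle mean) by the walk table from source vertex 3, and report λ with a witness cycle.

q=0: [∞, ∞, ∞, 0, ∞, ∞]
q=1: [-3, 16, 1, 9, ∞, 17]
q=2: [1, -9, 4, 4, -8, 3]
q=3: [-14, -5, -12, 0, -5, -11]
q=4: [-12, -20, -13, -7, -21, -12]
q=5: [-27, -18, -25, -11, -22, -24]
q=6: [-28, -33, -26, -20, -34, -25]
Optimal cycle mean attained by: cycle 2->4->2, total (-9) + (-4), length 2.
Answer: λ = -13/2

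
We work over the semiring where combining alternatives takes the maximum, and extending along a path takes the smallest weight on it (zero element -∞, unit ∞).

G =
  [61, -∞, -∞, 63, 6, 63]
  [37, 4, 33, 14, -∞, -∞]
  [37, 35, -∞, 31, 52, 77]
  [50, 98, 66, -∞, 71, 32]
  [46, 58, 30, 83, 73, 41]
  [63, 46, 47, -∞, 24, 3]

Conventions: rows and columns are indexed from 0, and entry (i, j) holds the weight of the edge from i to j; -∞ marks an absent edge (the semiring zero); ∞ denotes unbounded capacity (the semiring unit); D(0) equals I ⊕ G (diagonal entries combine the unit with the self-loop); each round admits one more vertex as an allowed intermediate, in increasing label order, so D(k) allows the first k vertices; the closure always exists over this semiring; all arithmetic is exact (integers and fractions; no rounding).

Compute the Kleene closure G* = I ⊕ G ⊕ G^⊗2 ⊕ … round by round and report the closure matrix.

D(0):
  [∞, -∞, -∞, 63, 6, 63]
  [37, ∞, 33, 14, -∞, -∞]
  [37, 35, ∞, 31, 52, 77]
  [50, 98, 66, ∞, 71, 32]
  [46, 58, 30, 83, ∞, 41]
  [63, 46, 47, -∞, 24, ∞]
D(1):
  [∞, -∞, -∞, 63, 6, 63]
  [37, ∞, 33, 37, 6, 37]
  [37, 35, ∞, 37, 52, 77]
  [50, 98, 66, ∞, 71, 50]
  [46, 58, 30, 83, ∞, 46]
  [63, 46, 47, 63, 24, ∞]
D(2):
  [∞, -∞, -∞, 63, 6, 63]
  [37, ∞, 33, 37, 6, 37]
  [37, 35, ∞, 37, 52, 77]
  [50, 98, 66, ∞, 71, 50]
  [46, 58, 33, 83, ∞, 46]
  [63, 46, 47, 63, 24, ∞]
D(3):
  [∞, -∞, -∞, 63, 6, 63]
  [37, ∞, 33, 37, 33, 37]
  [37, 35, ∞, 37, 52, 77]
  [50, 98, 66, ∞, 71, 66]
  [46, 58, 33, 83, ∞, 46]
  [63, 46, 47, 63, 47, ∞]
D(4):
  [∞, 63, 63, 63, 63, 63]
  [37, ∞, 37, 37, 37, 37]
  [37, 37, ∞, 37, 52, 77]
  [50, 98, 66, ∞, 71, 66]
  [50, 83, 66, 83, ∞, 66]
  [63, 63, 63, 63, 63, ∞]
D(5):
  [∞, 63, 63, 63, 63, 63]
  [37, ∞, 37, 37, 37, 37]
  [50, 52, ∞, 52, 52, 77]
  [50, 98, 66, ∞, 71, 66]
  [50, 83, 66, 83, ∞, 66]
  [63, 63, 63, 63, 63, ∞]
D(6):
  [∞, 63, 63, 63, 63, 63]
  [37, ∞, 37, 37, 37, 37]
  [63, 63, ∞, 63, 63, 77]
  [63, 98, 66, ∞, 71, 66]
  [63, 83, 66, 83, ∞, 66]
  [63, 63, 63, 63, 63, ∞]
Answer: G* = [[∞, 63, 63, 63, 63, 63], [37, ∞, 37, 37, 37, 37], [63, 63, ∞, 63, 63, 77], [63, 98, 66, ∞, 71, 66], [63, 83, 66, 83, ∞, 66], [63, 63, 63, 63, 63, ∞]]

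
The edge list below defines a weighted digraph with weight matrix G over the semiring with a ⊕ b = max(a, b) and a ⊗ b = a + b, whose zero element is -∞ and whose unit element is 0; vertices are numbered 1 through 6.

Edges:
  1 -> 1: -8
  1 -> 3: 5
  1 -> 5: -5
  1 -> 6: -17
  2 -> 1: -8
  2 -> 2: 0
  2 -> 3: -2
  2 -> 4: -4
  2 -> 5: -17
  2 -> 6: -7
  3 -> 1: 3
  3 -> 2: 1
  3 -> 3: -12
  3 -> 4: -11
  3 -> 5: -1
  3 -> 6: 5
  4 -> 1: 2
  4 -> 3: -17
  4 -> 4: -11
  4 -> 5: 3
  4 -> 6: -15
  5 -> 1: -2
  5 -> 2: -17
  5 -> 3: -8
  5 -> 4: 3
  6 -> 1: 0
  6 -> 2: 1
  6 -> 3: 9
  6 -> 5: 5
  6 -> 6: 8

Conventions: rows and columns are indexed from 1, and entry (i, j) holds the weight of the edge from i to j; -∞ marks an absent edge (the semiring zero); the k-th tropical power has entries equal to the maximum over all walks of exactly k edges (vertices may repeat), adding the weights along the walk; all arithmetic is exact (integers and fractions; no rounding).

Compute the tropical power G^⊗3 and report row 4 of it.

G^⊗2:
  [8, 6, -3, -2, 4, 10]
  [1, 0, 2, -4, -1, 3]
  [5, 6, 14, 2, 10, 13]
  [1, -14, 7, 6, -3, -7]
  [5, -7, 3, -8, 6, -3]
  [12, 10, 17, 8, 13, 16]
G^⊗3:
  [10, 11, 19, 7, 15, 18]
  [5, 4, 12, 2, 8, 11]
  [17, 15, 22, 13, 18, 21]
  [10, 8, 6, 0, 9, 12]
  [6, 4, 10, 9, 2, 8]
  [20, 18, 25, 16, 21, 24]
Answer: row 4 of G^⊗3 = [10, 8, 6, 0, 9, 12]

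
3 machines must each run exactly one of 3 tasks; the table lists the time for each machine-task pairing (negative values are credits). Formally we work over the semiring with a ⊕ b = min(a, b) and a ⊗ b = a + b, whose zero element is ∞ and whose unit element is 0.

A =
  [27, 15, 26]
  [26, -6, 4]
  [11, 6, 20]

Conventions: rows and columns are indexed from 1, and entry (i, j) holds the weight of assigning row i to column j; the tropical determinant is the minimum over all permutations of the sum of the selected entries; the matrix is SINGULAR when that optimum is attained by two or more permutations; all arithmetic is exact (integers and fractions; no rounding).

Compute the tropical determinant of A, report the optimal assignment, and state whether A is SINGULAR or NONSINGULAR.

σ = (1, 2, 3): 27 + (-6) + 20 = 41
σ = (1, 3, 2): 27 + 4 + 6 = 37
σ = (2, 1, 3): 15 + 26 + 20 = 61
σ = (2, 3, 1): 15 + 4 + 11 = 30
σ = (3, 1, 2): 26 + 26 + 6 = 58
σ = (3, 2, 1): 26 + (-6) + 11 = 31
Optimal value attained by: σ = (2, 3, 1).
Answer: det⊕(A) = 30; verdict: NONSINGULAR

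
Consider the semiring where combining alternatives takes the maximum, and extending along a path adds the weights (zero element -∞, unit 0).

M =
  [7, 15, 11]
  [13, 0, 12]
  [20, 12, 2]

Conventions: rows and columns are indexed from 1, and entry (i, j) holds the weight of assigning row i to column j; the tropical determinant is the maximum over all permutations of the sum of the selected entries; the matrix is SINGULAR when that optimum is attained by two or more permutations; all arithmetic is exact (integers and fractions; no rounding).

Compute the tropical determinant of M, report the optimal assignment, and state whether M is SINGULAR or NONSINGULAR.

σ = (1, 2, 3): 7 + 0 + 2 = 9
σ = (1, 3, 2): 7 + 12 + 12 = 31
σ = (2, 1, 3): 15 + 13 + 2 = 30
σ = (2, 3, 1): 15 + 12 + 20 = 47
σ = (3, 1, 2): 11 + 13 + 12 = 36
σ = (3, 2, 1): 11 + 0 + 20 = 31
Optimal value attained by: σ = (2, 3, 1).
Answer: det⊕(M) = 47; verdict: NONSINGULAR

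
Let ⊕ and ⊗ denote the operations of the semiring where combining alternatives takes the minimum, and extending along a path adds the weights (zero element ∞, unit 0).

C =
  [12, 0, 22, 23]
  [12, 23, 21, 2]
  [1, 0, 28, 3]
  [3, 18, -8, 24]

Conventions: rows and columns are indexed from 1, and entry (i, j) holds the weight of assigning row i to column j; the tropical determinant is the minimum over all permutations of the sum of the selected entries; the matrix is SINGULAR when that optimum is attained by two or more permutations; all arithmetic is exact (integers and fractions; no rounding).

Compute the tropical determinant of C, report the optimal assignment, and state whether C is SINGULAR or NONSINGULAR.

σ = (1, 2, 3, 4): 12 + 23 + 28 + 24 = 87
σ = (1, 2, 4, 3): 12 + 23 + 3 + (-8) = 30
σ = (1, 3, 2, 4): 12 + 21 + 0 + 24 = 57
σ = (1, 3, 4, 2): 12 + 21 + 3 + 18 = 54
σ = (1, 4, 2, 3): 12 + 2 + 0 + (-8) = 6
σ = (1, 4, 3, 2): 12 + 2 + 28 + 18 = 60
σ = (2, 1, 3, 4): 0 + 12 + 28 + 24 = 64
σ = (2, 1, 4, 3): 0 + 12 + 3 + (-8) = 7
σ = (2, 3, 1, 4): 0 + 21 + 1 + 24 = 46
σ = (2, 3, 4, 1): 0 + 21 + 3 + 3 = 27
σ = (2, 4, 1, 3): 0 + 2 + 1 + (-8) = -5
σ = (2, 4, 3, 1): 0 + 2 + 28 + 3 = 33
σ = (3, 1, 2, 4): 22 + 12 + 0 + 24 = 58
σ = (3, 1, 4, 2): 22 + 12 + 3 + 18 = 55
σ = (3, 2, 1, 4): 22 + 23 + 1 + 24 = 70
σ = (3, 2, 4, 1): 22 + 23 + 3 + 3 = 51
σ = (3, 4, 1, 2): 22 + 2 + 1 + 18 = 43
σ = (3, 4, 2, 1): 22 + 2 + 0 + 3 = 27
σ = (4, 1, 2, 3): 23 + 12 + 0 + (-8) = 27
σ = (4, 1, 3, 2): 23 + 12 + 28 + 18 = 81
σ = (4, 2, 1, 3): 23 + 23 + 1 + (-8) = 39
σ = (4, 2, 3, 1): 23 + 23 + 28 + 3 = 77
σ = (4, 3, 1, 2): 23 + 21 + 1 + 18 = 63
σ = (4, 3, 2, 1): 23 + 21 + 0 + 3 = 47
Optimal value attained by: σ = (2, 4, 1, 3).
Answer: det⊕(C) = -5; verdict: NONSINGULAR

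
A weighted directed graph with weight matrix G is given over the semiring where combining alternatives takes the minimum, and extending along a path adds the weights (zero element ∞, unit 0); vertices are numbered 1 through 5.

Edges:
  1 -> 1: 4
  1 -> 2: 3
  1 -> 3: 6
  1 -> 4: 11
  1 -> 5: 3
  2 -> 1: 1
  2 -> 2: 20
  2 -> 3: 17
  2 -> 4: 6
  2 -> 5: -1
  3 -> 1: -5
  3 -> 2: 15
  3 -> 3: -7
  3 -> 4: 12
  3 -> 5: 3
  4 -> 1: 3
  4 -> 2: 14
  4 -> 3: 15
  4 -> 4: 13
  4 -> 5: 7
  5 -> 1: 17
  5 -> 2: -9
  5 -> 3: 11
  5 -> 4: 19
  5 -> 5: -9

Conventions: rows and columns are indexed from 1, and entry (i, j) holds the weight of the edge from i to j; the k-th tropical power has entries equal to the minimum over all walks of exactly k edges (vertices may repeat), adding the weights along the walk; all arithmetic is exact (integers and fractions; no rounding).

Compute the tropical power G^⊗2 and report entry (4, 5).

G^⊗2:
  [1, -6, -1, 9, -6]
  [5, -10, 7, 12, -10]
  [-12, -6, -14, 5, -6]
  [7, -2, 8, 14, -2]
  [-8, -18, 2, -3, -18]
Key observation: the optimum is the walk 4->5->5, with weight 7 + (-9) = -2.
Optimal value attained by: walk 4->5->5.
Answer: (G^⊗2)[4][5] = -2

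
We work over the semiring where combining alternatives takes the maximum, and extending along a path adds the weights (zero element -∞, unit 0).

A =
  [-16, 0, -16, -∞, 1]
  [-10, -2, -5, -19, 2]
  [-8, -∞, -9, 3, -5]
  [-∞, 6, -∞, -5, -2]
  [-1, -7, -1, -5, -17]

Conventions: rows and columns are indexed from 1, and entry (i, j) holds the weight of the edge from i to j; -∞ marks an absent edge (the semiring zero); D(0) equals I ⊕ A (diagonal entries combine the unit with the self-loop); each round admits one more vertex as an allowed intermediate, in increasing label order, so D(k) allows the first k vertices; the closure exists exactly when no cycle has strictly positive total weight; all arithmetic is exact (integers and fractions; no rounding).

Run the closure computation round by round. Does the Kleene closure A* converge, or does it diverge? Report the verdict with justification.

D(0):
  [0, 0, -16, -∞, 1]
  [-10, 0, -5, -19, 2]
  [-8, -∞, 0, 3, -5]
  [-∞, 6, -∞, 0, -2]
  [-1, -7, -1, -5, 0]
D(1):
  [0, 0, -16, -∞, 1]
  [-10, 0, -5, -19, 2]
  [-8, -8, 0, 3, -5]
  [-∞, 6, -∞, 0, -2]
  [-1, -1, -1, -5, 0]
Detection: at round 2, diagonal entry (5, 5) turns strictly positive.
Key observation: the cycle 5->1->2->5 has total weight (-1) + 0 + 2, which is strictly positive.
Answer: DIVERGES — positive cycle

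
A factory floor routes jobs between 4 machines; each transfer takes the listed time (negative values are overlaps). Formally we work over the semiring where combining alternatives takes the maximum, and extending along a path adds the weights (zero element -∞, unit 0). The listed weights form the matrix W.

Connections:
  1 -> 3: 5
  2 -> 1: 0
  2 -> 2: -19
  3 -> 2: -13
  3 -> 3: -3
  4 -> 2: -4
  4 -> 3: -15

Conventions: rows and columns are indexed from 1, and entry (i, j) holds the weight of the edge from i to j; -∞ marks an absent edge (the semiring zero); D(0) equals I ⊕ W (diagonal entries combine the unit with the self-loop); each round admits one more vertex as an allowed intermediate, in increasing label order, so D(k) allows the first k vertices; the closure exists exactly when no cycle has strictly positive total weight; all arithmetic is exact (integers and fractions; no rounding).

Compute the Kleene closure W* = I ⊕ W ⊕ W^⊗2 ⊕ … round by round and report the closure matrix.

D(0):
  [0, -∞, 5, -∞]
  [0, 0, -∞, -∞]
  [-∞, -13, 0, -∞]
  [-∞, -4, -15, 0]
D(1):
  [0, -∞, 5, -∞]
  [0, 0, 5, -∞]
  [-∞, -13, 0, -∞]
  [-∞, -4, -15, 0]
D(2):
  [0, -∞, 5, -∞]
  [0, 0, 5, -∞]
  [-13, -13, 0, -∞]
  [-4, -4, 1, 0]
D(3):
  [0, -8, 5, -∞]
  [0, 0, 5, -∞]
  [-13, -13, 0, -∞]
  [-4, -4, 1, 0]
D(4):
  [0, -8, 5, -∞]
  [0, 0, 5, -∞]
  [-13, -13, 0, -∞]
  [-4, -4, 1, 0]
Answer: W* = [[0, -8, 5, -∞], [0, 0, 5, -∞], [-13, -13, 0, -∞], [-4, -4, 1, 0]]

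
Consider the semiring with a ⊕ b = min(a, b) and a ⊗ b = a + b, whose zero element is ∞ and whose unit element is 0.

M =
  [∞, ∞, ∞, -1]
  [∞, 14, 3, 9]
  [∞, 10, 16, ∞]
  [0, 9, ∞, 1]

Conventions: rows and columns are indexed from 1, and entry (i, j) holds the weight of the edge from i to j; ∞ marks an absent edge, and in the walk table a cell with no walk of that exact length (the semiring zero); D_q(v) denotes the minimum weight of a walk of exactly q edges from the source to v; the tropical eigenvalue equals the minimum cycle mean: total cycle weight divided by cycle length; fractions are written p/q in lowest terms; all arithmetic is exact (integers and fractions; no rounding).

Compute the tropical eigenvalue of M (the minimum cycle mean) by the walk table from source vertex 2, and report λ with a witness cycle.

q=0: [∞, 0, ∞, ∞]
q=1: [∞, 14, 3, 9]
q=2: [9, 13, 17, 10]
q=3: [10, 19, 16, 8]
q=4: [8, 17, 22, 9]
Optimal cycle mean attained by: cycle 1->4->1, total (-1) + 0, length 2.
Answer: λ = -1/2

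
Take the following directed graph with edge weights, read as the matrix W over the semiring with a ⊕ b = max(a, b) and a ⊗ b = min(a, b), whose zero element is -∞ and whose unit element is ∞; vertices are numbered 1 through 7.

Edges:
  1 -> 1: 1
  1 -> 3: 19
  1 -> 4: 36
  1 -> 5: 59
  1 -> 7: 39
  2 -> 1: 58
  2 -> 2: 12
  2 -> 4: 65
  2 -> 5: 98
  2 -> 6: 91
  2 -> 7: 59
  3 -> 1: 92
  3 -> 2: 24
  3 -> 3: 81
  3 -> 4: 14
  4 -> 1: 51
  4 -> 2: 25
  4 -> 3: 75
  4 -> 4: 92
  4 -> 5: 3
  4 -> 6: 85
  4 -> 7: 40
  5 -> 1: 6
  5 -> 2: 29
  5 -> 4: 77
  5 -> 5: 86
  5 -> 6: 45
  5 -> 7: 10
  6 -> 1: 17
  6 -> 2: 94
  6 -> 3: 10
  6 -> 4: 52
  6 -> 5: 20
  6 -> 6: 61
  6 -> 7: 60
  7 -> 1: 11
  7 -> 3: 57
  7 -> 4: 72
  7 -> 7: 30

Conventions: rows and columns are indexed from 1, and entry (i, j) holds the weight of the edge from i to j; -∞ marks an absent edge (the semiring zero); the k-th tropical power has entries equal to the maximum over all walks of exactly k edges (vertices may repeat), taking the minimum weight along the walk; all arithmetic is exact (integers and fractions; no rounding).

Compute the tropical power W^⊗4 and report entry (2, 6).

W^⊗2:
  [36, 29, 39, 59, 59, 45, 36]
  [51, 91, 65, 77, 86, 65, 60]
  [81, 24, 81, 36, 59, 24, 39]
  [75, 85, 75, 92, 51, 85, 60]
  [51, 45, 75, 77, 86, 77, 45]
  [58, 61, 57, 65, 94, 91, 60]
  [57, 25, 72, 72, 11, 72, 40]
W^⊗3:
  [51, 45, 59, 59, 59, 59, 45]
  [65, 65, 75, 77, 91, 91, 60]
  [81, 29, 81, 59, 59, 45, 39]
  [75, 85, 75, 92, 85, 85, 60]
  [75, 77, 75, 77, 86, 77, 60]
  [58, 91, 65, 77, 86, 65, 60]
  [72, 72, 72, 72, 57, 72, 60]
W^⊗4:
  [59, 59, 59, 59, 59, 59, 59]
  [75, 91, 75, 77, 86, 77, 60]
  [81, 45, 81, 59, 59, 59, 45]
  [75, 85, 75, 92, 85, 85, 60]
  [75, 77, 75, 77, 86, 77, 60]
  [65, 65, 75, 77, 91, 91, 60]
  [72, 72, 72, 72, 72, 72, 60]
Key observation: the optimum is the walk 2->5->4->4->6, with weight 98 min 77 min 92 min 85 = 77.
Optimal value attained by: walk 2->5->4->4->6.
Answer: (W^⊗4)[2][6] = 77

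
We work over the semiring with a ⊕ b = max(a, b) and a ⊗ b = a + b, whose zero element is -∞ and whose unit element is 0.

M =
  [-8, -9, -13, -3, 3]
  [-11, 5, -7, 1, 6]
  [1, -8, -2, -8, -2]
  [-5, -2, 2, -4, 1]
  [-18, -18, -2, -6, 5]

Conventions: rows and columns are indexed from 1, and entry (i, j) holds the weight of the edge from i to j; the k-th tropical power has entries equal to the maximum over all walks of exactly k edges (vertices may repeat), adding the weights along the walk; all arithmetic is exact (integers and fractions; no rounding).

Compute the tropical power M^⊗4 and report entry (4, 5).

M^⊗2:
  [-8, -4, 1, -3, 8]
  [-4, 10, 4, 6, 11]
  [-1, -3, -4, -2, 4]
  [3, 3, 0, -1, 6]
  [-1, -8, 3, -1, 10]
M^⊗3:
  [2, 1, 6, 2, 13]
  [5, 15, 9, 11, 16]
  [-3, 2, 2, -2, 9]
  [1, 8, 4, 4, 11]
  [4, -3, 8, 4, 15]
M^⊗4:
  [7, 6, 11, 7, 18]
  [10, 20, 14, 16, 21]
  [3, 7, 7, 3, 14]
  [5, 13, 9, 9, 16]
  [9, 2, 13, 9, 20]
Key observation: the optimum is the walk 4->5->5->5->5, with weight 1 + 5 + 5 + 5 = 16.
Optimal value attained by: walk 4->5->5->5->5.
Answer: (M^⊗4)[4][5] = 16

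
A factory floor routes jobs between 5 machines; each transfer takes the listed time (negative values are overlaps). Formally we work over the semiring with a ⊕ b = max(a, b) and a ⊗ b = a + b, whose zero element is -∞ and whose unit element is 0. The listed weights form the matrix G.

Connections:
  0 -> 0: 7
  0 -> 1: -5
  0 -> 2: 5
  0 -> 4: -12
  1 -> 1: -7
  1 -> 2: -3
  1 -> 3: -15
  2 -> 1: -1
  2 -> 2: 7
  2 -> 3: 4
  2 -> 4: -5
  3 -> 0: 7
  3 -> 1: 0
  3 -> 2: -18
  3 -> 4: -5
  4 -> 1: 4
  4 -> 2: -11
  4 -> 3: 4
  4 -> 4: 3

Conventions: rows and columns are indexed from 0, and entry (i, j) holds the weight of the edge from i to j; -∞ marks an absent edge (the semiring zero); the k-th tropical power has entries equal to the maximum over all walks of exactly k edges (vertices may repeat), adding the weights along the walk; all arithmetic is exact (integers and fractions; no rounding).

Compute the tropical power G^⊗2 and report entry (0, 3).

G^⊗2:
  [14, 4, 12, 9, 0]
  [-8, -4, 4, 1, -8]
  [11, 6, 14, 11, 2]
  [14, 2, 12, -1, -2]
  [11, 7, 1, 7, 6]
Key observation: the optimum is the walk 0->2->3, with weight 5 + 4 = 9.
Optimal value attained by: walk 0->2->3.
Answer: (G^⊗2)[0][3] = 9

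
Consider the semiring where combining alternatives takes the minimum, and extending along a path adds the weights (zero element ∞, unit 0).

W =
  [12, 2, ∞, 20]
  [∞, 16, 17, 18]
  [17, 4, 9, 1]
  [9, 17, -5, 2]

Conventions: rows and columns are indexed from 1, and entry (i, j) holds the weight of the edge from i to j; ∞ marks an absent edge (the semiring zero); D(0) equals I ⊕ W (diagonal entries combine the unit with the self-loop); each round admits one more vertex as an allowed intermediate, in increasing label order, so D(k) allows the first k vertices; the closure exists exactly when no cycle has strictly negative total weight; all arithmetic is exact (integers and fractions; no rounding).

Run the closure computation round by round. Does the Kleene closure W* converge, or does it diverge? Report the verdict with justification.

D(0):
  [0, 2, ∞, 20]
  [∞, 0, 17, 18]
  [17, 4, 0, 1]
  [9, 17, -5, 0]
D(1):
  [0, 2, ∞, 20]
  [∞, 0, 17, 18]
  [17, 4, 0, 1]
  [9, 11, -5, 0]
D(2):
  [0, 2, 19, 20]
  [∞, 0, 17, 18]
  [17, 4, 0, 1]
  [9, 11, -5, 0]
Detection: at round 3, diagonal entry (4, 4) turns strictly negative.
Key observation: the cycle 4->3->4 has total weight (-5) + 1, which is strictly negative.
Answer: DIVERGES — negative cycle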